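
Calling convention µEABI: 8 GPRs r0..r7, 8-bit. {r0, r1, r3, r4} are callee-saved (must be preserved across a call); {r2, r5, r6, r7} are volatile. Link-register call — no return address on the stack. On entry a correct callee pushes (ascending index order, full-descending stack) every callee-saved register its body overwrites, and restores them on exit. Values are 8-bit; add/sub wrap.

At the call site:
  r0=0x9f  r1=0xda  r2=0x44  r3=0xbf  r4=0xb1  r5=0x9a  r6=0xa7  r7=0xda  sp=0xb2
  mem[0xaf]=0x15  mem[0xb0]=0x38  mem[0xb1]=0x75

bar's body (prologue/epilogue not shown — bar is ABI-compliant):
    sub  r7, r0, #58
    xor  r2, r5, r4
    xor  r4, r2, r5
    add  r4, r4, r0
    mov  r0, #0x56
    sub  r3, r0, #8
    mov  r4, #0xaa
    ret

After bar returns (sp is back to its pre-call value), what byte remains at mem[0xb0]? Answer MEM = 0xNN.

prologue: push r0 → mem[0xb1]=0x9f, sp=0xb1
prologue: push r3 → mem[0xb0]=0xbf, sp=0xb0
prologue: push r4 → mem[0xaf]=0xb1, sp=0xaf
body[0] sub  r7, r0, #58 → r7=0x65
body[1] xor  r2, r5, r4 → r2=0x2b
body[2] xor  r4, r2, r5 → r4=0xb1
body[3] add  r4, r4, r0 → r4=0x50
body[4] mov  r0, #0x56 → r0=0x56
body[5] sub  r3, r0, #8 → r3=0x4e
body[6] mov  r4, #0xaa → r4=0xaa
epilogue: pop r4=0xb1, sp=0xb0
epilogue: pop r3=0xbf, sp=0xb1
epilogue: pop r0=0x9f, sp=0xb2
prologue pushed ['r0', 'r3', 'r4'] at ['0xb1', '0xb0', '0xaf']

MEM = 0xbf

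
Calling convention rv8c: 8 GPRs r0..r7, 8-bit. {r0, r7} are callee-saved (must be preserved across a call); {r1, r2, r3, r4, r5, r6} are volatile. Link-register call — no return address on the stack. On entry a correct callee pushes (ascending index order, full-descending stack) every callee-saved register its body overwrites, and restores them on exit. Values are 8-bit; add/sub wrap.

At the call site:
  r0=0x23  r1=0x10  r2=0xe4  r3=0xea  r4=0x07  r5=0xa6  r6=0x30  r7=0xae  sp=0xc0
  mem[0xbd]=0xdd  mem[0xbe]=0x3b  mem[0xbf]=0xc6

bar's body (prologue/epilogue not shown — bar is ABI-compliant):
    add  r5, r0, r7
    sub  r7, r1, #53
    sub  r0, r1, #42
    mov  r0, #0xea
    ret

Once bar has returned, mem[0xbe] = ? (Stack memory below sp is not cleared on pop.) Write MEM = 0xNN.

prologue: push r0 → mem[0xbf]=0x23, sp=0xbf
prologue: push r7 → mem[0xbe]=0xae, sp=0xbe
body[0] add  r5, r0, r7 → r5=0xd1
body[1] sub  r7, r1, #53 → r7=0xdb
body[2] sub  r0, r1, #42 → r0=0xe6
body[3] mov  r0, #0xea → r0=0xea
epilogue: pop r7=0xae, sp=0xbf
epilogue: pop r0=0x23, sp=0xc0
prologue pushed ['r0', 'r7'] at ['0xbf', '0xbe']

MEM = 0xae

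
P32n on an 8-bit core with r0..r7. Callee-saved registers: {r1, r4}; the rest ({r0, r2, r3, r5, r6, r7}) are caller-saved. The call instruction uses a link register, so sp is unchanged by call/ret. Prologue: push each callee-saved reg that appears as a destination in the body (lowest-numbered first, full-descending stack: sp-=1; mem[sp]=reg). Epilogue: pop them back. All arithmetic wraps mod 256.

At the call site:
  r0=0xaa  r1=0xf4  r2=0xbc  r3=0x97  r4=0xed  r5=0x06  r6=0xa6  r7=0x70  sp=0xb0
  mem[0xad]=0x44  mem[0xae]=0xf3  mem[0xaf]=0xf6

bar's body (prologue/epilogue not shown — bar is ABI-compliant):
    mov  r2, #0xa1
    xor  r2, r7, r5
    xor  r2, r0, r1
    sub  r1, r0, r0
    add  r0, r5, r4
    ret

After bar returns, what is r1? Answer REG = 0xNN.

prologue: push r1 -> mem[0xaf]=0xf4, sp=0xaf
body[0] mov  r2, #0xa1 -> r2=0xa1
body[1] xor  r2, r7, r5 -> r2=0x76
body[2] xor  r2, r0, r1 -> r2=0x5e
body[3] sub  r1, r0, r0 -> r1=0x00
body[4] add  r0, r5, r4 -> r0=0xf3
epilogue: pop r1=0xf4, sp=0xb0
r1 is callee-saved -> restored

REG = 0xf4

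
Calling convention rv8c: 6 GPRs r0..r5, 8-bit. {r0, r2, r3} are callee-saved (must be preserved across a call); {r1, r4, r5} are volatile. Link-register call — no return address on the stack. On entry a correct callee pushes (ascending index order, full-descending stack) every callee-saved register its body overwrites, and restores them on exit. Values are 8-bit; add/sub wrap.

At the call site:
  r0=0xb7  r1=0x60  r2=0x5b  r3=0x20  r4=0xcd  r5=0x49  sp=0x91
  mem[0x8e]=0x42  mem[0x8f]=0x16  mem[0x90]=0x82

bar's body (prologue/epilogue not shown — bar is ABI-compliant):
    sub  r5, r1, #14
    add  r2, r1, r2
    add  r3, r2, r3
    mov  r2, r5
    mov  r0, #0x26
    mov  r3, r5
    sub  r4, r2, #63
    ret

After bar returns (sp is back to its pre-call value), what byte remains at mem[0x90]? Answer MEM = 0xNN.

prologue: push r0 -> mem[0x90]=0xb7, sp=0x90
prologue: push r2 -> mem[0x8f]=0x5b, sp=0x8f
prologue: push r3 -> mem[0x8e]=0x20, sp=0x8e
body[0] sub  r5, r1, #14 -> r5=0x52
body[1] add  r2, r1, r2 -> r2=0xbb
body[2] add  r3, r2, r3 -> r3=0xdb
body[3] mov  r2, r5 -> r2=0x52
body[4] mov  r0, #0x26 -> r0=0x26
body[5] mov  r3, r5 -> r3=0x52
body[6] sub  r4, r2, #63 -> r4=0x13
epilogue: pop r3=0x20, sp=0x8f
epilogue: pop r2=0x5b, sp=0x90
epilogue: pop r0=0xb7, sp=0x91
prologue pushed ['r0', 'r2', 'r3'] at ['0x90', '0x8f', '0x8e']

MEM = 0xb7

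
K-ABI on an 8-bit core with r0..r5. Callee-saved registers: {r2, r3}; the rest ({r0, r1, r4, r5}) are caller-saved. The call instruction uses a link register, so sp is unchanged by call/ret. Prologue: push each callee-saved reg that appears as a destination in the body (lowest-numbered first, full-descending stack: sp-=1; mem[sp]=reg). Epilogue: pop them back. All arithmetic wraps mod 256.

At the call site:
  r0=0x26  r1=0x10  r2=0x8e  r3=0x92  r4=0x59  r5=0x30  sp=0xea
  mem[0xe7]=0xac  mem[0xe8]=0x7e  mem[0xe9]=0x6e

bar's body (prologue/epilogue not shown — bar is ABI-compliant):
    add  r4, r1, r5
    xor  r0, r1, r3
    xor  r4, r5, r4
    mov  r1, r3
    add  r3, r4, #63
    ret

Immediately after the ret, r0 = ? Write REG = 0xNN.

prologue: push r3 → mem[0xe9]=0x92, sp=0xe9
body[0] add  r4, r1, r5 → r4=0x40
body[1] xor  r0, r1, r3 → r0=0x82
body[2] xor  r4, r5, r4 → r4=0x70
body[3] mov  r1, r3 → r1=0x92
body[4] add  r3, r4, #63 → r3=0xaf
epilogue: pop r3=0x92, sp=0xea
r0 is caller-saved → body value

REG = 0x82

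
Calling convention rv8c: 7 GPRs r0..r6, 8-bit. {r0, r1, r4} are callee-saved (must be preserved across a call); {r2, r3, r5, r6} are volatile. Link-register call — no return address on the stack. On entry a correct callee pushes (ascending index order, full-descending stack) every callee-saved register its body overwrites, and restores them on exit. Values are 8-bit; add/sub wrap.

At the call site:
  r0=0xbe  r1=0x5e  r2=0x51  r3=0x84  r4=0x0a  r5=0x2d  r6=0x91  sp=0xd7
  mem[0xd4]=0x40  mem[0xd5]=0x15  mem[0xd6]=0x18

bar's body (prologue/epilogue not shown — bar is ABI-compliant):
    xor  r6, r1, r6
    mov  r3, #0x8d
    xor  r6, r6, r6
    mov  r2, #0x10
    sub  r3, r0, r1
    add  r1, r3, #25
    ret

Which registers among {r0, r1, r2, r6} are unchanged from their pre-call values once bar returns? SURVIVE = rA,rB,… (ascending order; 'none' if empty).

prologue: push r1 → mem[0xd6]=0x5e, sp=0xd6
body[0] xor  r6, r1, r6 → r6=0xcf
body[1] mov  r3, #0x8d → r3=0x8d
body[2] xor  r6, r6, r6 → r6=0x00
body[3] mov  r2, #0x10 → r2=0x10
body[4] sub  r3, r0, r1 → r3=0x60
body[5] add  r1, r3, #25 → r1=0x79
epilogue: pop r1=0x5e, sp=0xd7
r0: callee-saved, written=False
r1: callee-saved, written=True
r2: caller-saved, written=True
r6: caller-saved, written=True

SURVIVE = r0,r1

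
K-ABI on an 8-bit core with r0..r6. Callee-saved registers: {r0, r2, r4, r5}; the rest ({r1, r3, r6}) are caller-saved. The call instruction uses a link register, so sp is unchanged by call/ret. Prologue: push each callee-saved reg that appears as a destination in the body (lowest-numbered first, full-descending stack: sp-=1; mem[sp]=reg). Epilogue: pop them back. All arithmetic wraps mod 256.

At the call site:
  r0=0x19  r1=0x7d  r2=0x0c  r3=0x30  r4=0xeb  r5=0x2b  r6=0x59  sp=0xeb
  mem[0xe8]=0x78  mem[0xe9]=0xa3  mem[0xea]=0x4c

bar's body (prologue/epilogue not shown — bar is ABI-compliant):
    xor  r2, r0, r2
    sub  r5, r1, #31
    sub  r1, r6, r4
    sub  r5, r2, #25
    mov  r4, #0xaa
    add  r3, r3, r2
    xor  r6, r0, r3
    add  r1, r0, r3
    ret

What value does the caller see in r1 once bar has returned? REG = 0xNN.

REG = 0x5e

prologue: push r2 -> mem[0xea]=0x0c, sp=0xea
prologue: push r4 -> mem[0xe9]=0xeb, sp=0xe9
prologue: push r5 -> mem[0xe8]=0x2b, sp=0xe8
body[0] xor  r2, r0, r2 -> r2=0x15
body[1] sub  r5, r1, #31 -> r5=0x5e
body[2] sub  r1, r6, r4 -> r1=0x6e
body[3] sub  r5, r2, #25 -> r5=0xfc
body[4] mov  r4, #0xaa -> r4=0xaa
body[5] add  r3, r3, r2 -> r3=0x45
body[6] xor  r6, r0, r3 -> r6=0x5c
body[7] add  r1, r0, r3 -> r1=0x5e
epilogue: pop r5=0x2b, sp=0xe9
epilogue: pop r4=0xeb, sp=0xea
epilogue: pop r2=0x0c, sp=0xeb
r1 is caller-saved -> body value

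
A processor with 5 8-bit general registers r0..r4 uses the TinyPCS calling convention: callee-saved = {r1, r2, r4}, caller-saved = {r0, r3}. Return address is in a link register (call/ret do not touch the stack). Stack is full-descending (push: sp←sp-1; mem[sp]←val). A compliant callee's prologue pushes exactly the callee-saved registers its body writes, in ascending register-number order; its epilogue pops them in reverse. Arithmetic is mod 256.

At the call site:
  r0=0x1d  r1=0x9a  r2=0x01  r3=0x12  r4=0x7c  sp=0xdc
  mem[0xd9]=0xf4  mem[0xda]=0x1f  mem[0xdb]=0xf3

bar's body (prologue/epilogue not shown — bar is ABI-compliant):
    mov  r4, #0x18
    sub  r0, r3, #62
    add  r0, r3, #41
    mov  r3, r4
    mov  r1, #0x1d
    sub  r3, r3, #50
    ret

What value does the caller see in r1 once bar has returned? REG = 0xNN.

REG = 0x9a

prologue: push r1 → mem[0xdb]=0x9a, sp=0xdb
prologue: push r4 → mem[0xda]=0x7c, sp=0xda
body[0] mov  r4, #0x18 → r4=0x18
body[1] sub  r0, r3, #62 → r0=0xd4
body[2] add  r0, r3, #41 → r0=0x3b
body[3] mov  r3, r4 → r3=0x18
body[4] mov  r1, #0x1d → r1=0x1d
body[5] sub  r3, r3, #50 → r3=0xe6
epilogue: pop r4=0x7c, sp=0xdb
epilogue: pop r1=0x9a, sp=0xdc
r1 is callee-saved → restored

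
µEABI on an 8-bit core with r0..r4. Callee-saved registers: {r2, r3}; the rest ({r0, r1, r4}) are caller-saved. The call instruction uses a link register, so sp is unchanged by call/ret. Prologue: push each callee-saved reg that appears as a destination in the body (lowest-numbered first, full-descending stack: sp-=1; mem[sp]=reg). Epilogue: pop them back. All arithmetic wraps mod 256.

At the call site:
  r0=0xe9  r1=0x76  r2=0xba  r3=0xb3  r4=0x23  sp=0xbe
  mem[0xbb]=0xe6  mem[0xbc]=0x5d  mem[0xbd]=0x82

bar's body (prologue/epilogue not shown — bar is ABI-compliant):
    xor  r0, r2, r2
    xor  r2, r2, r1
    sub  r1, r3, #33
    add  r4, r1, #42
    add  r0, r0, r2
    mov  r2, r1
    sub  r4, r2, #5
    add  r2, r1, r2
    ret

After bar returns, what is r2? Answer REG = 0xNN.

REG = 0xba

prologue: push r2 → mem[0xbd]=0xba, sp=0xbd
body[0] xor  r0, r2, r2 → r0=0x00
body[1] xor  r2, r2, r1 → r2=0xcc
body[2] sub  r1, r3, #33 → r1=0x92
body[3] add  r4, r1, #42 → r4=0xbc
body[4] add  r0, r0, r2 → r0=0xcc
body[5] mov  r2, r1 → r2=0x92
body[6] sub  r4, r2, #5 → r4=0x8d
body[7] add  r2, r1, r2 → r2=0x24
epilogue: pop r2=0xba, sp=0xbe
r2 is callee-saved → restored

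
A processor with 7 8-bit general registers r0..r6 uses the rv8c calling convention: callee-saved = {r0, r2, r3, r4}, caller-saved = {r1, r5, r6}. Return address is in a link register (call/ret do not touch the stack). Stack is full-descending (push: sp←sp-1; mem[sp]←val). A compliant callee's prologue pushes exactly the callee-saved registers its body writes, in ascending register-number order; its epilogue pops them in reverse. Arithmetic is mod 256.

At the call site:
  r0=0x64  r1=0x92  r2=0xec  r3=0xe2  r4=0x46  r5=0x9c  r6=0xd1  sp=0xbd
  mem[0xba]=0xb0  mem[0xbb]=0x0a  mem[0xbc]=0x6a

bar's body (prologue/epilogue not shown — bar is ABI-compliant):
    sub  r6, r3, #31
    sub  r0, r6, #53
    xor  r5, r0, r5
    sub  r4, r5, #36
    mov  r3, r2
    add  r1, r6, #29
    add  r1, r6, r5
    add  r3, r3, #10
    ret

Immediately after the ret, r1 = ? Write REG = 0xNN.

prologue: push r0 -> mem[0xbc]=0x64, sp=0xbc
prologue: push r3 -> mem[0xbb]=0xe2, sp=0xbb
prologue: push r4 -> mem[0xba]=0x46, sp=0xba
body[0] sub  r6, r3, #31 -> r6=0xc3
body[1] sub  r0, r6, #53 -> r0=0x8e
body[2] xor  r5, r0, r5 -> r5=0x12
body[3] sub  r4, r5, #36 -> r4=0xee
body[4] mov  r3, r2 -> r3=0xec
body[5] add  r1, r6, #29 -> r1=0xe0
body[6] add  r1, r6, r5 -> r1=0xd5
body[7] add  r3, r3, #10 -> r3=0xf6
epilogue: pop r4=0x46, sp=0xbb
epilogue: pop r3=0xe2, sp=0xbc
epilogue: pop r0=0x64, sp=0xbd
r1 is caller-saved -> body value

REG = 0xd5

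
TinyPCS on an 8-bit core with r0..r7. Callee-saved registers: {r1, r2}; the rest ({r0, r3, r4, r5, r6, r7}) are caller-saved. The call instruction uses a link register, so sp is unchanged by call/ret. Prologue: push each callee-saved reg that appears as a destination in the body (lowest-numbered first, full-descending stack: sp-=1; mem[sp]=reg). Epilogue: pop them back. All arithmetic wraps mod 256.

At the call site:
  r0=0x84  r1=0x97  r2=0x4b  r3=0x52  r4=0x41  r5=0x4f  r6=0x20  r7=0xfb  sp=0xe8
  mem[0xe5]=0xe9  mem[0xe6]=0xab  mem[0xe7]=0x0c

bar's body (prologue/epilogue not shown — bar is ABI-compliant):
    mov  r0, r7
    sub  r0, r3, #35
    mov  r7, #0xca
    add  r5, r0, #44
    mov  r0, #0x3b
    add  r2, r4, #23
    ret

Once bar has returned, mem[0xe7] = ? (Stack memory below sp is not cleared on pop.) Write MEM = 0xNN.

MEM = 0x4b

prologue: push r2 → mem[0xe7]=0x4b, sp=0xe7
body[0] mov  r0, r7 → r0=0xfb
body[1] sub  r0, r3, #35 → r0=0x2f
body[2] mov  r7, #0xca → r7=0xca
body[3] add  r5, r0, #44 → r5=0x5b
body[4] mov  r0, #0x3b → r0=0x3b
body[5] add  r2, r4, #23 → r2=0x58
epilogue: pop r2=0x4b, sp=0xe8
prologue pushed ['r2'] at ['0xe7']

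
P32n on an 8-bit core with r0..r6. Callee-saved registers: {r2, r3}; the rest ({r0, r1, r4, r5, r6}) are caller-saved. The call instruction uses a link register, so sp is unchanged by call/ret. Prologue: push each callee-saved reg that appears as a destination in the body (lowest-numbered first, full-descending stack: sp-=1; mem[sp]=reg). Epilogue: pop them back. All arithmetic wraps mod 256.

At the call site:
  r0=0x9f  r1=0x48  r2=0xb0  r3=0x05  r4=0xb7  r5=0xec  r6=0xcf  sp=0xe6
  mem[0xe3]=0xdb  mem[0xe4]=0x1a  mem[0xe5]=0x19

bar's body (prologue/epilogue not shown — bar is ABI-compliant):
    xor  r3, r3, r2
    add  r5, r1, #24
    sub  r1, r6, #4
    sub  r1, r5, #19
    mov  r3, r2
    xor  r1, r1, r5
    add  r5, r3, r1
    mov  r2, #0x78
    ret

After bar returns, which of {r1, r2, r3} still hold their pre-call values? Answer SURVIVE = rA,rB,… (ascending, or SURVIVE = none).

prologue: push r2 → mem[0xe5]=0xb0, sp=0xe5
prologue: push r3 → mem[0xe4]=0x05, sp=0xe4
body[0] xor  r3, r3, r2 → r3=0xb5
body[1] add  r5, r1, #24 → r5=0x60
body[2] sub  r1, r6, #4 → r1=0xcb
body[3] sub  r1, r5, #19 → r1=0x4d
body[4] mov  r3, r2 → r3=0xb0
body[5] xor  r1, r1, r5 → r1=0x2d
body[6] add  r5, r3, r1 → r5=0xdd
body[7] mov  r2, #0x78 → r2=0x78
epilogue: pop r3=0x05, sp=0xe5
epilogue: pop r2=0xb0, sp=0xe6
r1: caller-saved, written=True
r2: callee-saved, written=True
r3: callee-saved, written=True

SURVIVE = r2,r3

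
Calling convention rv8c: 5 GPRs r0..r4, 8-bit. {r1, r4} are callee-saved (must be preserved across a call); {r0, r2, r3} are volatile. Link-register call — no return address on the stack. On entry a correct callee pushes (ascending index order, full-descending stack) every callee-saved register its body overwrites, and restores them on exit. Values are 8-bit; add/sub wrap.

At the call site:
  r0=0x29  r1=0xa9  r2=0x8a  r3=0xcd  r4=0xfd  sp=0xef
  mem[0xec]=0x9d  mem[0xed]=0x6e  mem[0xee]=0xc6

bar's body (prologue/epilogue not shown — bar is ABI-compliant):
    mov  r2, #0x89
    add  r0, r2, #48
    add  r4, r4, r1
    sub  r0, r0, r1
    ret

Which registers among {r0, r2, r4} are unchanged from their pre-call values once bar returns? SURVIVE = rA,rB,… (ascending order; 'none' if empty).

prologue: push r4 → mem[0xee]=0xfd, sp=0xee
body[0] mov  r2, #0x89 → r2=0x89
body[1] add  r0, r2, #48 → r0=0xb9
body[2] add  r4, r4, r1 → r4=0xa6
body[3] sub  r0, r0, r1 → r0=0x10
epilogue: pop r4=0xfd, sp=0xef
r0: caller-saved, written=True
r2: caller-saved, written=True
r4: callee-saved, written=True

SURVIVE = r4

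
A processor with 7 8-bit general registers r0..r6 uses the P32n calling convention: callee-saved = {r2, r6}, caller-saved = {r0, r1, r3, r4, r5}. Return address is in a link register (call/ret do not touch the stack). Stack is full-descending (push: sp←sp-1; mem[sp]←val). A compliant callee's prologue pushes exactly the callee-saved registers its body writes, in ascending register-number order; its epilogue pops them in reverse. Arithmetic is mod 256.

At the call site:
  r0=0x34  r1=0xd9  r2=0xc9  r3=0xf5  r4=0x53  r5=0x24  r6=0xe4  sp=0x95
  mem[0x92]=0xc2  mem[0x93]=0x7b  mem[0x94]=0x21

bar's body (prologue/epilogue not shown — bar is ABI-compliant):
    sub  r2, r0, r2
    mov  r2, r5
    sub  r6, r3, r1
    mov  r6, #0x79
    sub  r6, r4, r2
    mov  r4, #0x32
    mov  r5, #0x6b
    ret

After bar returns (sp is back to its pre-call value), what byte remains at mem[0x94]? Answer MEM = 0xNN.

MEM = 0xc9

prologue: push r2 → mem[0x94]=0xc9, sp=0x94
prologue: push r6 → mem[0x93]=0xe4, sp=0x93
body[0] sub  r2, r0, r2 → r2=0x6b
body[1] mov  r2, r5 → r2=0x24
body[2] sub  r6, r3, r1 → r6=0x1c
body[3] mov  r6, #0x79 → r6=0x79
body[4] sub  r6, r4, r2 → r6=0x2f
body[5] mov  r4, #0x32 → r4=0x32
body[6] mov  r5, #0x6b → r5=0x6b
epilogue: pop r6=0xe4, sp=0x94
epilogue: pop r2=0xc9, sp=0x95
prologue pushed ['r2', 'r6'] at ['0x94', '0x93']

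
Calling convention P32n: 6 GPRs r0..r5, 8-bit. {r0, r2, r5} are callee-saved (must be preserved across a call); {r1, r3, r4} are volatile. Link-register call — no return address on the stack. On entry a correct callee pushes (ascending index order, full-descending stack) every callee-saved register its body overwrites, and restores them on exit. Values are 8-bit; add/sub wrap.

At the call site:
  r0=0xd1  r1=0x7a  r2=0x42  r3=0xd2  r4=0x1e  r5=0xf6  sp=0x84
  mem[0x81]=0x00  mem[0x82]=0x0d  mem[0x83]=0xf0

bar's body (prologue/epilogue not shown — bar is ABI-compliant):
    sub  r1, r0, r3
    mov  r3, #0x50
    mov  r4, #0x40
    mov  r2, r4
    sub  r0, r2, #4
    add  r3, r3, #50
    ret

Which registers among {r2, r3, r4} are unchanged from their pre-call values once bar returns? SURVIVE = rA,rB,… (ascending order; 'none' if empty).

SURVIVE = r2

prologue: push r0 -> mem[0x83]=0xd1, sp=0x83
prologue: push r2 -> mem[0x82]=0x42, sp=0x82
body[0] sub  r1, r0, r3 -> r1=0xff
body[1] mov  r3, #0x50 -> r3=0x50
body[2] mov  r4, #0x40 -> r4=0x40
body[3] mov  r2, r4 -> r2=0x40
body[4] sub  r0, r2, #4 -> r0=0x3c
body[5] add  r3, r3, #50 -> r3=0x82
epilogue: pop r2=0x42, sp=0x83
epilogue: pop r0=0xd1, sp=0x84
r2: callee-saved, written=True
r3: caller-saved, written=True
r4: caller-saved, written=True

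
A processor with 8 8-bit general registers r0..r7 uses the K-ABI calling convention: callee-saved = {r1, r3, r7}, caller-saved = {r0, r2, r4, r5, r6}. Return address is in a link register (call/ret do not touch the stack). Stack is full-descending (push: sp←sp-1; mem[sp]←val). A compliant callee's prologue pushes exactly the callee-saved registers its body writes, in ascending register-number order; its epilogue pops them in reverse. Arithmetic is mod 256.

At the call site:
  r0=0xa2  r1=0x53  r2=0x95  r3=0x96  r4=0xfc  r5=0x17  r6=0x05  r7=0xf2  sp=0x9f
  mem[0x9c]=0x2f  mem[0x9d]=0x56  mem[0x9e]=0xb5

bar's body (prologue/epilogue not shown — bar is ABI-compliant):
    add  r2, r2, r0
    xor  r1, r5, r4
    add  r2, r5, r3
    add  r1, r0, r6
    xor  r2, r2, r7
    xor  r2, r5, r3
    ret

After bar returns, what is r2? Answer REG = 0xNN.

prologue: push r1 → mem[0x9e]=0x53, sp=0x9e
body[0] add  r2, r2, r0 → r2=0x37
body[1] xor  r1, r5, r4 → r1=0xeb
body[2] add  r2, r5, r3 → r2=0xad
body[3] add  r1, r0, r6 → r1=0xa7
body[4] xor  r2, r2, r7 → r2=0x5f
body[5] xor  r2, r5, r3 → r2=0x81
epilogue: pop r1=0x53, sp=0x9f
r2 is caller-saved → body value

REG = 0x81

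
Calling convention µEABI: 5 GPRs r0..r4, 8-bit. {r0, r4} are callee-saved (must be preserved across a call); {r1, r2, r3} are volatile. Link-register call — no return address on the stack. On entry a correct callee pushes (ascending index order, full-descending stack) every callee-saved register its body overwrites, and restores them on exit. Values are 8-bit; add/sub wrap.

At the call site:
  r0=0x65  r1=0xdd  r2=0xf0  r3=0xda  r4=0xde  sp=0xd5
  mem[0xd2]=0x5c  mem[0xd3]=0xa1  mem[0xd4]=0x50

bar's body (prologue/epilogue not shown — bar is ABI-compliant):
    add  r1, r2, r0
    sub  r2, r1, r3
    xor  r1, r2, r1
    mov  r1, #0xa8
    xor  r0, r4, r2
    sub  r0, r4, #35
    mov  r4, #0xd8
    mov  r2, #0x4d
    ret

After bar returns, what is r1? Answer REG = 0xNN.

prologue: push r0 → mem[0xd4]=0x65, sp=0xd4
prologue: push r4 → mem[0xd3]=0xde, sp=0xd3
body[0] add  r1, r2, r0 → r1=0x55
body[1] sub  r2, r1, r3 → r2=0x7b
body[2] xor  r1, r2, r1 → r1=0x2e
body[3] mov  r1, #0xa8 → r1=0xa8
body[4] xor  r0, r4, r2 → r0=0xa5
body[5] sub  r0, r4, #35 → r0=0xbb
body[6] mov  r4, #0xd8 → r4=0xd8
body[7] mov  r2, #0x4d → r2=0x4d
epilogue: pop r4=0xde, sp=0xd4
epilogue: pop r0=0x65, sp=0xd5
r1 is caller-saved → body value

REG = 0xa8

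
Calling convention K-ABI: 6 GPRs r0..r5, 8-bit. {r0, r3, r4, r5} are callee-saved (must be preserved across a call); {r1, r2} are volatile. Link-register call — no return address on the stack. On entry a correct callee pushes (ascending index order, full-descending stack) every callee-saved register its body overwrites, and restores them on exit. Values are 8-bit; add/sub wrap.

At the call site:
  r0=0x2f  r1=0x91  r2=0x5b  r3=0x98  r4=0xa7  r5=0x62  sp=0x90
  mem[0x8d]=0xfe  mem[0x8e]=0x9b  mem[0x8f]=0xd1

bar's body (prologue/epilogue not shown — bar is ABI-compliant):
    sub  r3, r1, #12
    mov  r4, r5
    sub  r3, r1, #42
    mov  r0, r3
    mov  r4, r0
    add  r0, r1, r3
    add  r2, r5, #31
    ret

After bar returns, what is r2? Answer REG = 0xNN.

prologue: push r0 -> mem[0x8f]=0x2f, sp=0x8f
prologue: push r3 -> mem[0x8e]=0x98, sp=0x8e
prologue: push r4 -> mem[0x8d]=0xa7, sp=0x8d
body[0] sub  r3, r1, #12 -> r3=0x85
body[1] mov  r4, r5 -> r4=0x62
body[2] sub  r3, r1, #42 -> r3=0x67
body[3] mov  r0, r3 -> r0=0x67
body[4] mov  r4, r0 -> r4=0x67
body[5] add  r0, r1, r3 -> r0=0xf8
body[6] add  r2, r5, #31 -> r2=0x81
epilogue: pop r4=0xa7, sp=0x8e
epilogue: pop r3=0x98, sp=0x8f
epilogue: pop r0=0x2f, sp=0x90
r2 is caller-saved -> body value

REG = 0x81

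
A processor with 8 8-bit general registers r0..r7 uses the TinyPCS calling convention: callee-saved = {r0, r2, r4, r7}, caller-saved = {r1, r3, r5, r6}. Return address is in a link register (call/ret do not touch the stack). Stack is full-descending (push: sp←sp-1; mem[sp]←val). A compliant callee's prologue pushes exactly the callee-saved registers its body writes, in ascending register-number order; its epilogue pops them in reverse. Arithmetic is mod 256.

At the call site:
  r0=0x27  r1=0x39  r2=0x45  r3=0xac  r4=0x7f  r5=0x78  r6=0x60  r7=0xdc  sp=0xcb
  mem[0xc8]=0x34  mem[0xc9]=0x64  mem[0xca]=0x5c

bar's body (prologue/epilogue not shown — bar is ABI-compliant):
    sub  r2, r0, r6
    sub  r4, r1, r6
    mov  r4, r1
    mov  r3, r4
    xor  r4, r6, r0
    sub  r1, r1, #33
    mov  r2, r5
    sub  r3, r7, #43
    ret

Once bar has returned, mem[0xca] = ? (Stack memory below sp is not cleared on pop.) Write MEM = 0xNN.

prologue: push r2 → mem[0xca]=0x45, sp=0xca
prologue: push r4 → mem[0xc9]=0x7f, sp=0xc9
body[0] sub  r2, r0, r6 → r2=0xc7
body[1] sub  r4, r1, r6 → r4=0xd9
body[2] mov  r4, r1 → r4=0x39
body[3] mov  r3, r4 → r3=0x39
body[4] xor  r4, r6, r0 → r4=0x47
body[5] sub  r1, r1, #33 → r1=0x18
body[6] mov  r2, r5 → r2=0x78
body[7] sub  r3, r7, #43 → r3=0xb1
epilogue: pop r4=0x7f, sp=0xca
epilogue: pop r2=0x45, sp=0xcb
prologue pushed ['r2', 'r4'] at ['0xca', '0xc9']

MEM = 0x45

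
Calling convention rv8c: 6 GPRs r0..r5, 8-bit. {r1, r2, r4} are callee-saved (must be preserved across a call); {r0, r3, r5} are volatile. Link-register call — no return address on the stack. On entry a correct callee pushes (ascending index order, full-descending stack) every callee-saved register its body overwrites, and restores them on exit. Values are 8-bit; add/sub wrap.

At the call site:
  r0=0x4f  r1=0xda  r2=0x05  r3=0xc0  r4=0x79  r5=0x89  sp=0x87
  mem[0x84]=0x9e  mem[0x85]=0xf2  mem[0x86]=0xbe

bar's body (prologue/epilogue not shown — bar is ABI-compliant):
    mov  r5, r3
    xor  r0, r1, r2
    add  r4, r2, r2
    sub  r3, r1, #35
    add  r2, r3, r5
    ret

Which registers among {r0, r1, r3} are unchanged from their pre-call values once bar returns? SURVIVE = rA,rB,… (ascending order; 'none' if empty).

SURVIVE = r1

prologue: push r2 → mem[0x86]=0x05, sp=0x86
prologue: push r4 → mem[0x85]=0x79, sp=0x85
body[0] mov  r5, r3 → r5=0xc0
body[1] xor  r0, r1, r2 → r0=0xdf
body[2] add  r4, r2, r2 → r4=0x0a
body[3] sub  r3, r1, #35 → r3=0xb7
body[4] add  r2, r3, r5 → r2=0x77
epilogue: pop r4=0x79, sp=0x86
epilogue: pop r2=0x05, sp=0x87
r0: caller-saved, written=True
r1: callee-saved, written=False
r3: caller-saved, written=True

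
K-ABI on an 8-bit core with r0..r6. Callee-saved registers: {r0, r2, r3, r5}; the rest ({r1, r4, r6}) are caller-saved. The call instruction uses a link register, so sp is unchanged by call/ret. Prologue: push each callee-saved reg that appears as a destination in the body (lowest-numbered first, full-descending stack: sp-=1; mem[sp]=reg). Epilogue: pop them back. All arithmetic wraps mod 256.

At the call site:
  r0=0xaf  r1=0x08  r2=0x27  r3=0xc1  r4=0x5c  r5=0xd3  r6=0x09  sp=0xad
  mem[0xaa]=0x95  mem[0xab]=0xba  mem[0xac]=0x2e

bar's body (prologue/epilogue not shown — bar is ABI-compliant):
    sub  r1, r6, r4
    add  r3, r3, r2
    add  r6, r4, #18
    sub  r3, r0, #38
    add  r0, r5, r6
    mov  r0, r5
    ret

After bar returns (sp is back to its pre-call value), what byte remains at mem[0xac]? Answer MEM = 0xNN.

prologue: push r0 -> mem[0xac]=0xaf, sp=0xac
prologue: push r3 -> mem[0xab]=0xc1, sp=0xab
body[0] sub  r1, r6, r4 -> r1=0xad
body[1] add  r3, r3, r2 -> r3=0xe8
body[2] add  r6, r4, #18 -> r6=0x6e
body[3] sub  r3, r0, #38 -> r3=0x89
body[4] add  r0, r5, r6 -> r0=0x41
body[5] mov  r0, r5 -> r0=0xd3
epilogue: pop r3=0xc1, sp=0xac
epilogue: pop r0=0xaf, sp=0xad
prologue pushed ['r0', 'r3'] at ['0xac', '0xab']

MEM = 0xaf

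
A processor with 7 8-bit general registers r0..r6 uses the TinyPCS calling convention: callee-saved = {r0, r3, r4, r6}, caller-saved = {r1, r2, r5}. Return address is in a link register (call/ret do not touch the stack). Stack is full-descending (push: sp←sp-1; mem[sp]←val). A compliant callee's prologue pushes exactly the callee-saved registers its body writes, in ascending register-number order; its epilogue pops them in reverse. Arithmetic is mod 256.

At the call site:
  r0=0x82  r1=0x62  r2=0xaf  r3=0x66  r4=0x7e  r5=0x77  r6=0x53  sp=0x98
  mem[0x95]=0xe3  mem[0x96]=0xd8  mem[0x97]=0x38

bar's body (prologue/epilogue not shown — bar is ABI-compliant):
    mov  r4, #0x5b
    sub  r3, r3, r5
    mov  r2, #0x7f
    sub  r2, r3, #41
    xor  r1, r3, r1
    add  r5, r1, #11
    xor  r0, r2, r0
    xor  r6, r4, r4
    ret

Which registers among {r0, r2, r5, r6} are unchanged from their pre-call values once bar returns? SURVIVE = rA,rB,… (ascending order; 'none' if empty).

SURVIVE = r0,r6

prologue: push r0 -> mem[0x97]=0x82, sp=0x97
prologue: push r3 -> mem[0x96]=0x66, sp=0x96
prologue: push r4 -> mem[0x95]=0x7e, sp=0x95
prologue: push r6 -> mem[0x94]=0x53, sp=0x94
body[0] mov  r4, #0x5b -> r4=0x5b
body[1] sub  r3, r3, r5 -> r3=0xef
body[2] mov  r2, #0x7f -> r2=0x7f
body[3] sub  r2, r3, #41 -> r2=0xc6
body[4] xor  r1, r3, r1 -> r1=0x8d
body[5] add  r5, r1, #11 -> r5=0x98
body[6] xor  r0, r2, r0 -> r0=0x44
body[7] xor  r6, r4, r4 -> r6=0x00
epilogue: pop r6=0x53, sp=0x95
epilogue: pop r4=0x7e, sp=0x96
epilogue: pop r3=0x66, sp=0x97
epilogue: pop r0=0x82, sp=0x98
r0: callee-saved, written=True
r2: caller-saved, written=True
r5: caller-saved, written=True
r6: callee-saved, written=True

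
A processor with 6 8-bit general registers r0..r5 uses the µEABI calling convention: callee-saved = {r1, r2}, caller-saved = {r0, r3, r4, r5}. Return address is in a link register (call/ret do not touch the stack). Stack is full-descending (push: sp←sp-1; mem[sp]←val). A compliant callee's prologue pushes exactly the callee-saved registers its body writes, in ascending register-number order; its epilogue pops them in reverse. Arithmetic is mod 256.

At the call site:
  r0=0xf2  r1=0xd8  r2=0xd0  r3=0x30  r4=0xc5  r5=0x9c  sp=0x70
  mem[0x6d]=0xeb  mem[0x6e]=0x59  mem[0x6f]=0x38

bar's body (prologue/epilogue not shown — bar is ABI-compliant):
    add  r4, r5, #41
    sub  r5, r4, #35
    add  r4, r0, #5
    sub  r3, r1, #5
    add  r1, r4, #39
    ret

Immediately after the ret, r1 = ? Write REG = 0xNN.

REG = 0xd8

prologue: push r1 → mem[0x6f]=0xd8, sp=0x6f
body[0] add  r4, r5, #41 → r4=0xc5
body[1] sub  r5, r4, #35 → r5=0xa2
body[2] add  r4, r0, #5 → r4=0xf7
body[3] sub  r3, r1, #5 → r3=0xd3
body[4] add  r1, r4, #39 → r1=0x1e
epilogue: pop r1=0xd8, sp=0x70
r1 is callee-saved → restored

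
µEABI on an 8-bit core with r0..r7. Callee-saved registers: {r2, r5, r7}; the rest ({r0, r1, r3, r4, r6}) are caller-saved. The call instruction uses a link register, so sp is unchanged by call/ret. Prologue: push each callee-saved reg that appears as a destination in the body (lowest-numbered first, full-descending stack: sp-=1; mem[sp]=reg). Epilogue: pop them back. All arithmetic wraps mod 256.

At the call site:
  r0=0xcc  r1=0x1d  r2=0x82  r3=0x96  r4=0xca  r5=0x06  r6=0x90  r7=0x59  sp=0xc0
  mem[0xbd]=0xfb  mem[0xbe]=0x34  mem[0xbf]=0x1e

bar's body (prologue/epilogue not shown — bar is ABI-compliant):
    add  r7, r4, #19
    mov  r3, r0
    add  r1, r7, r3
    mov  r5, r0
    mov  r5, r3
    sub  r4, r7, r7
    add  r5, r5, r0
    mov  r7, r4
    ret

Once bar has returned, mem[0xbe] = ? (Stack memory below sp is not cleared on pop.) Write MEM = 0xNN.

MEM = 0x59

prologue: push r5 → mem[0xbf]=0x06, sp=0xbf
prologue: push r7 → mem[0xbe]=0x59, sp=0xbe
body[0] add  r7, r4, #19 → r7=0xdd
body[1] mov  r3, r0 → r3=0xcc
body[2] add  r1, r7, r3 → r1=0xa9
body[3] mov  r5, r0 → r5=0xcc
body[4] mov  r5, r3 → r5=0xcc
body[5] sub  r4, r7, r7 → r4=0x00
body[6] add  r5, r5, r0 → r5=0x98
body[7] mov  r7, r4 → r7=0x00
epilogue: pop r7=0x59, sp=0xbf
epilogue: pop r5=0x06, sp=0xc0
prologue pushed ['r5', 'r7'] at ['0xbf', '0xbe']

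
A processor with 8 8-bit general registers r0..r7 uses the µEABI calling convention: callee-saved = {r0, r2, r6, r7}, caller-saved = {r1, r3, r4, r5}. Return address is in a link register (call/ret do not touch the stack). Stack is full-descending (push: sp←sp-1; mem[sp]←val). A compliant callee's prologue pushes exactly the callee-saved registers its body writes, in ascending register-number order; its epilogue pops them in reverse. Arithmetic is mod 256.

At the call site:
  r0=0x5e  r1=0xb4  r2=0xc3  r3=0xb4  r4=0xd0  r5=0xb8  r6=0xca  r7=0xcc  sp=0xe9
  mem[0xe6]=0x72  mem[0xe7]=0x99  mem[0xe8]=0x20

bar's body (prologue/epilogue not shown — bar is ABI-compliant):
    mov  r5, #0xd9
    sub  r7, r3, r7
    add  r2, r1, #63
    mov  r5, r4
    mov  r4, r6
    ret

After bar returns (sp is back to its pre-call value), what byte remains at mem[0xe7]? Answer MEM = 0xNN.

prologue: push r2 → mem[0xe8]=0xc3, sp=0xe8
prologue: push r7 → mem[0xe7]=0xcc, sp=0xe7
body[0] mov  r5, #0xd9 → r5=0xd9
body[1] sub  r7, r3, r7 → r7=0xe8
body[2] add  r2, r1, #63 → r2=0xf3
body[3] mov  r5, r4 → r5=0xd0
body[4] mov  r4, r6 → r4=0xca
epilogue: pop r7=0xcc, sp=0xe8
epilogue: pop r2=0xc3, sp=0xe9
prologue pushed ['r2', 'r7'] at ['0xe8', '0xe7']

MEM = 0xcc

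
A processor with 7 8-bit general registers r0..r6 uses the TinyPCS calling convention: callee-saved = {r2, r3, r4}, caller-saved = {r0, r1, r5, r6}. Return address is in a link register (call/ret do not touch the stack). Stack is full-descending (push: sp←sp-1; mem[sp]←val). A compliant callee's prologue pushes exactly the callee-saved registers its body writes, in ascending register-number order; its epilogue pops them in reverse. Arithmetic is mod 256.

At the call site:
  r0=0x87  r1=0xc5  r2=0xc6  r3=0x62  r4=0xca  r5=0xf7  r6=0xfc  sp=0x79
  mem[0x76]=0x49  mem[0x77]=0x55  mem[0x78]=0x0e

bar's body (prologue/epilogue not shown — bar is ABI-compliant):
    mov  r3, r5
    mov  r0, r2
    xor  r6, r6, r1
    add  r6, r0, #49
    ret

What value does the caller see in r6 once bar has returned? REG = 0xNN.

prologue: push r3 -> mem[0x78]=0x62, sp=0x78
body[0] mov  r3, r5 -> r3=0xf7
body[1] mov  r0, r2 -> r0=0xc6
body[2] xor  r6, r6, r1 -> r6=0x39
body[3] add  r6, r0, #49 -> r6=0xf7
epilogue: pop r3=0x62, sp=0x79
r6 is caller-saved -> body value

REG = 0xf7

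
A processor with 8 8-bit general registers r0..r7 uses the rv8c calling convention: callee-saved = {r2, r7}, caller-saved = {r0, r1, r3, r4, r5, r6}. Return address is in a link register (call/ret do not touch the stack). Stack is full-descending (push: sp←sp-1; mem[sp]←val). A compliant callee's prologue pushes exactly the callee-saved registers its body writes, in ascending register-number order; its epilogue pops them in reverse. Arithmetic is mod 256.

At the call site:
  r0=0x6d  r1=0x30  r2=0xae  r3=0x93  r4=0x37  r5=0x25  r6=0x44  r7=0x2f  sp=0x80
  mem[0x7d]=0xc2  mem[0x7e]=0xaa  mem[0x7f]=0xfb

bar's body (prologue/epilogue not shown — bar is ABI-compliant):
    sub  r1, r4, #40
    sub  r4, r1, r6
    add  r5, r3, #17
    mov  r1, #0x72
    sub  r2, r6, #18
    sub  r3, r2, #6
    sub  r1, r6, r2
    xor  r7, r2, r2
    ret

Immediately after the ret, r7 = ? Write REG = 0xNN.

REG = 0x2f

prologue: push r2 -> mem[0x7f]=0xae, sp=0x7f
prologue: push r7 -> mem[0x7e]=0x2f, sp=0x7e
body[0] sub  r1, r4, #40 -> r1=0x0f
body[1] sub  r4, r1, r6 -> r4=0xcb
body[2] add  r5, r3, #17 -> r5=0xa4
body[3] mov  r1, #0x72 -> r1=0x72
body[4] sub  r2, r6, #18 -> r2=0x32
body[5] sub  r3, r2, #6 -> r3=0x2c
body[6] sub  r1, r6, r2 -> r1=0x12
body[7] xor  r7, r2, r2 -> r7=0x00
epilogue: pop r7=0x2f, sp=0x7f
epilogue: pop r2=0xae, sp=0x80
r7 is callee-saved -> restored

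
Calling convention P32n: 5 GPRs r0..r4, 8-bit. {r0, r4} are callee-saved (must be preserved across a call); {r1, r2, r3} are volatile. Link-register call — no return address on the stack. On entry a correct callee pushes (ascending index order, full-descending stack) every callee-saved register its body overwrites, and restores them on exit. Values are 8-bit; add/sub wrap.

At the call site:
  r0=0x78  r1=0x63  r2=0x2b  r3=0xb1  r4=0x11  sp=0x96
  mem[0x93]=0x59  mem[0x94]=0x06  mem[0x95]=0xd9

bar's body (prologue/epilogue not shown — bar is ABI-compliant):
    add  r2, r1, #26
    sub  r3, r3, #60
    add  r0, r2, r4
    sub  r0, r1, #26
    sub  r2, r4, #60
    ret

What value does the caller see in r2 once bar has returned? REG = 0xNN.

prologue: push r0 -> mem[0x95]=0x78, sp=0x95
body[0] add  r2, r1, #26 -> r2=0x7d
body[1] sub  r3, r3, #60 -> r3=0x75
body[2] add  r0, r2, r4 -> r0=0x8e
body[3] sub  r0, r1, #26 -> r0=0x49
body[4] sub  r2, r4, #60 -> r2=0xd5
epilogue: pop r0=0x78, sp=0x96
r2 is caller-saved -> body value

REG = 0xd5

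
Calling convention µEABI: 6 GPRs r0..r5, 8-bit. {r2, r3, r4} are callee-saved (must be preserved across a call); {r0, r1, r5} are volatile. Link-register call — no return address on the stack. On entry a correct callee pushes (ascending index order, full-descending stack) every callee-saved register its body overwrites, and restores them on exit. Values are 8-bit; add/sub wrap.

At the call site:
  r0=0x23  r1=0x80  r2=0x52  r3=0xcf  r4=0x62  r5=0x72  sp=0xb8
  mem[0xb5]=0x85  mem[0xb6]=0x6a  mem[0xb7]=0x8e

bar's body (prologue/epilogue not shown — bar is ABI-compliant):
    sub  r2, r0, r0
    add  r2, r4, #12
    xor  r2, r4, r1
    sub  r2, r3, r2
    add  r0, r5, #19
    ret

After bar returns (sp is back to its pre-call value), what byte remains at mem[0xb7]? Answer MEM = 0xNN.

prologue: push r2 → mem[0xb7]=0x52, sp=0xb7
body[0] sub  r2, r0, r0 → r2=0x00
body[1] add  r2, r4, #12 → r2=0x6e
body[2] xor  r2, r4, r1 → r2=0xe2
body[3] sub  r2, r3, r2 → r2=0xed
body[4] add  r0, r5, #19 → r0=0x85
epilogue: pop r2=0x52, sp=0xb8
prologue pushed ['r2'] at ['0xb7']

MEM = 0x52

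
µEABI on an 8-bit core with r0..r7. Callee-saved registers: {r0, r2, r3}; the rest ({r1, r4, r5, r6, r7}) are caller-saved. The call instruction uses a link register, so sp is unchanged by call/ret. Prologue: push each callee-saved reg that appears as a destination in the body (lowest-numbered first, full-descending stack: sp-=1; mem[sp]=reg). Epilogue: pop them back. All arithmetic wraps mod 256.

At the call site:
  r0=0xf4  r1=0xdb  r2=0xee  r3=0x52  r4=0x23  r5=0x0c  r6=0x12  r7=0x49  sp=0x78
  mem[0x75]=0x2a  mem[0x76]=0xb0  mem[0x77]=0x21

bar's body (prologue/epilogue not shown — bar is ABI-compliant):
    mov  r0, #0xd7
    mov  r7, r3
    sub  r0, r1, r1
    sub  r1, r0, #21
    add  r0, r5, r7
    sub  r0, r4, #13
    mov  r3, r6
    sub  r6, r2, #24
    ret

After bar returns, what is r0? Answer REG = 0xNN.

prologue: push r0 → mem[0x77]=0xf4, sp=0x77
prologue: push r3 → mem[0x76]=0x52, sp=0x76
body[0] mov  r0, #0xd7 → r0=0xd7
body[1] mov  r7, r3 → r7=0x52
body[2] sub  r0, r1, r1 → r0=0x00
body[3] sub  r1, r0, #21 → r1=0xeb
body[4] add  r0, r5, r7 → r0=0x5e
body[5] sub  r0, r4, #13 → r0=0x16
body[6] mov  r3, r6 → r3=0x12
body[7] sub  r6, r2, #24 → r6=0xd6
epilogue: pop r3=0x52, sp=0x77
epilogue: pop r0=0xf4, sp=0x78
r0 is callee-saved → restored

REG = 0xf4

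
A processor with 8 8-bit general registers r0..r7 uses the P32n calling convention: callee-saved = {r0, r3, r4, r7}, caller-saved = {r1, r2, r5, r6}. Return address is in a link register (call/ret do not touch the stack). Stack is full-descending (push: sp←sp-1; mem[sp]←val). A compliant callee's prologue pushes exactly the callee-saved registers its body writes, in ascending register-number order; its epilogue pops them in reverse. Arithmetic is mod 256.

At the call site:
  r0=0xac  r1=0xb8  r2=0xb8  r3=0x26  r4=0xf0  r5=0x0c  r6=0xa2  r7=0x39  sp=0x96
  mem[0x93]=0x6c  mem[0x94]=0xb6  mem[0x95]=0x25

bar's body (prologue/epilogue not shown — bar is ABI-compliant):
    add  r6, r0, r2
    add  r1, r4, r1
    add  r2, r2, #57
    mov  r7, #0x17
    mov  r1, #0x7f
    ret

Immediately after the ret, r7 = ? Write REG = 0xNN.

prologue: push r7 → mem[0x95]=0x39, sp=0x95
body[0] add  r6, r0, r2 → r6=0x64
body[1] add  r1, r4, r1 → r1=0xa8
body[2] add  r2, r2, #57 → r2=0xf1
body[3] mov  r7, #0x17 → r7=0x17
body[4] mov  r1, #0x7f → r1=0x7f
epilogue: pop r7=0x39, sp=0x96
r7 is callee-saved → restored

REG = 0x39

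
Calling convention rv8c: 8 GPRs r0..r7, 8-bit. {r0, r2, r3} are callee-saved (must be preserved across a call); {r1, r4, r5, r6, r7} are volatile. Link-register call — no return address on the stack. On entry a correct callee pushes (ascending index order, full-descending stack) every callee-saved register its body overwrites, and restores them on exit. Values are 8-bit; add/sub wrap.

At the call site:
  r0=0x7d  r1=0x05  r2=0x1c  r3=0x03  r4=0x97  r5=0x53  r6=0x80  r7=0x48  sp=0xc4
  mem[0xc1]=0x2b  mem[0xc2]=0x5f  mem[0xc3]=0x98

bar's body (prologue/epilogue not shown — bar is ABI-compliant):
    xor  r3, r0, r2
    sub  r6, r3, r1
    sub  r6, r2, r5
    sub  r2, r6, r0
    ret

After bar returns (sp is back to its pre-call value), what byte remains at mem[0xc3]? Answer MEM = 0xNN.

MEM = 0x1c

prologue: push r2 -> mem[0xc3]=0x1c, sp=0xc3
prologue: push r3 -> mem[0xc2]=0x03, sp=0xc2
body[0] xor  r3, r0, r2 -> r3=0x61
body[1] sub  r6, r3, r1 -> r6=0x5c
body[2] sub  r6, r2, r5 -> r6=0xc9
body[3] sub  r2, r6, r0 -> r2=0x4c
epilogue: pop r3=0x03, sp=0xc3
epilogue: pop r2=0x1c, sp=0xc4
prologue pushed ['r2', 'r3'] at ['0xc3', '0xc2']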